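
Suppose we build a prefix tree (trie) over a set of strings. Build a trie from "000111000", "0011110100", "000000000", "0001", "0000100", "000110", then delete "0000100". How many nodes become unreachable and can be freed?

After clearing the end-marker at "0000100", prune upward until reaching a node still needed by another word.
The suffix "100" (3 nodes) is used only by "0000100"; the node for "0000" still has the child "0", so pruning stops there.
Nodes removed: 3

3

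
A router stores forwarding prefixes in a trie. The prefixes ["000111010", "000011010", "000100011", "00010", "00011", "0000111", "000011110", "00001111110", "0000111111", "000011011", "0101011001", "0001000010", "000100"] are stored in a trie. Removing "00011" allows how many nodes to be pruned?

0

After clearing the end-marker at "00011", prune upward until reaching a node still needed by another word.
Every node on "00011" is still needed (e.g. by "000111010"), so nothing is freed.
Nodes removed: 0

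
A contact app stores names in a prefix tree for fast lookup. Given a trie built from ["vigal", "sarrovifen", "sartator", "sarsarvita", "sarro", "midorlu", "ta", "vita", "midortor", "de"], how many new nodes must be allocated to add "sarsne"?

The longest prefix of "sarsne" already in the trie is "sars" (length 4).
Each of the 2 remaining characters creates one node.

2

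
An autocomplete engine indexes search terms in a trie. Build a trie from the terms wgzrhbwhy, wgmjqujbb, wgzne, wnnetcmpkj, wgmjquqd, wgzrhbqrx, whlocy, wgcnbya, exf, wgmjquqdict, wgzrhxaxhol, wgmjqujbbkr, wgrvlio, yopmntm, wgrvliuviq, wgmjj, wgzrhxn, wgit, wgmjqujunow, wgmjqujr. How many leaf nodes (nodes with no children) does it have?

A leaf is a node with no children — equivalently, the end of a word that is not a proper prefix of any other stored word.
Those words: "exf", "wgcnbya", "wgit", "wgmjj", "wgmjqujbbkr", "wgmjqujr", "wgmjqujunow", "wgmjquqdict", "wgrvlio", "wgrvliuviq", "wgzne", "wgzrhbqrx", "wgzrhbwhy", "wgzrhxaxhol", "wgzrhxn", "whlocy", "wnnetcmpkj", "yopmntm"
Leaf count: 18

18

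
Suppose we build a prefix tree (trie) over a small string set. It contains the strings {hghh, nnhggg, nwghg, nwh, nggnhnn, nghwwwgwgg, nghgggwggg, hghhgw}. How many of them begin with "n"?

6

Traverse to the node for "n", then collect every word in that subtree.
Matches: "nggnhnn", "nghgggwggg", "nghwwwgwgg", "nnhggg", "nwghg", "nwh"
Count: 6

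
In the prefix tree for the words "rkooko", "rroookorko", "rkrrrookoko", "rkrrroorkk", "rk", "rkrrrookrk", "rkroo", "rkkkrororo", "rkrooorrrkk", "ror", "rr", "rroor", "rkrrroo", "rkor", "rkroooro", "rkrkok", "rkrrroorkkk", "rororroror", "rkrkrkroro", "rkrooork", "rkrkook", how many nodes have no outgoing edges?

Leaves are exactly the stored words that no other stored word extends.
Those words: "rkkkrororo", "rkooko", "rkor", "rkrkok", "rkrkook", "rkrkrkroro", "rkrooork", "rkroooro", "rkrooorrrkk", "rkrrrookoko", "rkrrrookrk", "rkrrroorkkk", "rororroror", "rroookorko", "rroor"
Leaf count: 15

15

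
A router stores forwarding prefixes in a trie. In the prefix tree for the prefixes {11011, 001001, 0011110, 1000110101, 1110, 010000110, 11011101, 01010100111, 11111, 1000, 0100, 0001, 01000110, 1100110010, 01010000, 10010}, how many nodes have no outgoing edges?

13

Leaves are exactly the stored words that no other stored word extends.
Those words: "0001", "001001", "0011110", "010000110", "01000110", "01010000", "01010100111", "1000110101", "10010", "1100110010", "11011101", "1110", "11111"
Leaf count: 13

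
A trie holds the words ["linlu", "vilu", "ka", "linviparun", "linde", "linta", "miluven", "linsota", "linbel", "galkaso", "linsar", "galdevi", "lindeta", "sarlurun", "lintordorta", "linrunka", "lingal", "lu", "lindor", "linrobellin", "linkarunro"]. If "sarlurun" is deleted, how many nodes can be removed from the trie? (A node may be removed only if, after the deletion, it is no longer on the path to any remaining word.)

Walk "sarlurun" from the leaf back toward the root, removing each node that no remaining word uses.
No other word shares any prefix with "sarlurun", so all 8 of its nodes go.
Nodes removed: 8

8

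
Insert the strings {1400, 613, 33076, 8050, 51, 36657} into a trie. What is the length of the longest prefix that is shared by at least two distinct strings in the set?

Equivalently: take the maximum, over all pairs, of their longest common prefix length.
e.g. "33076" and "36657" share the prefix "3" of length 1; no pair shares a longer one.
Longest shared-prefix length: 1

1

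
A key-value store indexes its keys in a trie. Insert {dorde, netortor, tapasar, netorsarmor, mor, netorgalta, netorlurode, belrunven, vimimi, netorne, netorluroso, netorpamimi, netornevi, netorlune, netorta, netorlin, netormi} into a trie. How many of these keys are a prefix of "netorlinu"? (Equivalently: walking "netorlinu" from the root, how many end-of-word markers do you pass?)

1

Check each prefix of "netorlinu" against the stored set — each match is an end-marker on the path.
Prefixes of the query that are stored words: "netorlin"
Count: 1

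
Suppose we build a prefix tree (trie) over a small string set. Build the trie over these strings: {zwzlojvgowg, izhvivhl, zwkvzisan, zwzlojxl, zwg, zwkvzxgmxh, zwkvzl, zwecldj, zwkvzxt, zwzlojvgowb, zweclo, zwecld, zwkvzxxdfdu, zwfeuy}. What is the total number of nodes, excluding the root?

Trace insertions, counting only characters that open a new branch:
  "zwzlojvgowg" → 11 new (z, w, z, l, o, j, v, g, o, w, g)
  "izhvivhl" → 8 new (i, z, h, v, i, v, h, l)
  "zwkvzisan" → prefix "zw" already present; 7 new (k, v, z, i, s, a, n)
  "zwzlojxl" → prefix "zwzloj" already present; 2 new (x, l)
  "zwg" → prefix "zw" already present; 1 new (g)
  "zwkvzxgmxh" → prefix "zwkvz" already present; 5 new (x, g, m, x, h)
  "zwkvzl" → prefix "zwkvz" already present; 1 new (l)
  "zwecldj" → prefix "zw" already present; 5 new (e, c, l, d, j)
  "zwkvzxt" → prefix "zwkvzx" already present; 1 new (t)
  "zwzlojvgowb" → prefix "zwzlojvgow" already present; 1 new (b)
  "zweclo" → prefix "zwecl" already present; 1 new (o)
  "zwecld" → prefix "zwecld" already present; 0 new (none)
  "zwkvzxxdfdu" → prefix "zwkvzx" already present; 5 new (x, d, f, d, u)
  "zwfeuy" → prefix "zw" already present; 4 new (f, e, u, y)
Total nodes = 11 + 8 + 7 + 2 + 1 + 5 + 1 + 5 + 1 + 1 + 1 + 0 + 5 + 4 = 52

52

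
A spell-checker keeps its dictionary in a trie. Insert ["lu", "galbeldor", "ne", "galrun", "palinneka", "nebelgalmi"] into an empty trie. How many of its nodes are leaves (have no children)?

5

Leaves are exactly the stored words that no other stored word extends.
Those words: "galbeldor", "galrun", "lu", "nebelgalmi", "palinneka"
Leaf count: 5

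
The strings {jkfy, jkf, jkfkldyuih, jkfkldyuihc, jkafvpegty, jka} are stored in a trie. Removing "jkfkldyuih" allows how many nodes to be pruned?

0

Walk "jkfkldyuih" from the leaf back toward the root, removing each node that no remaining word uses.
Every node on "jkfkldyuih" is still needed (e.g. by "jkfkldyuihc"), so nothing is freed.
Nodes removed: 0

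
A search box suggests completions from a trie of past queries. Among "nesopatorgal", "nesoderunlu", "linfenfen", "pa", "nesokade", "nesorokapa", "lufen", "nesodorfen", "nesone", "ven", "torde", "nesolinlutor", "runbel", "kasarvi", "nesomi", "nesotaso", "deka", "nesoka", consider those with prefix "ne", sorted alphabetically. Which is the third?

nesoka

DFS of the "ne" subtree visits, in order: "nesoderunlu", "nesodorfen", "nesoka", "nesokade", "nesolinlutor", "nesomi", "nesone", "nesopatorgal", "nesorokapa", "nesotaso"
The 3rd is nesoka.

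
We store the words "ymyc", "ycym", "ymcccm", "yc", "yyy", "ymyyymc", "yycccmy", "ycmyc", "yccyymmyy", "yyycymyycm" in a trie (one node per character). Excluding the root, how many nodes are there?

39

Trace insertions, counting only characters that open a new branch:
  "ymyc" → 4 new (y, m, y, c)
  "ycym" → prefix "y" already present; 3 new (c, y, m)
  "ymcccm" → prefix "ym" already present; 4 new (c, c, c, m)
  "yc" → prefix "yc" already present; 0 new (none)
  "yyy" → prefix "y" already present; 2 new (y, y)
  "ymyyymc" → prefix "ymy" already present; 4 new (y, y, m, c)
  "yycccmy" → prefix "yy" already present; 5 new (c, c, c, m, y)
  "ycmyc" → prefix "yc" already present; 3 new (m, y, c)
  "yccyymmyy" → prefix "yc" already present; 7 new (c, y, y, m, m, y, y)
  "yyycymyycm" → prefix "yyy" already present; 7 new (c, y, m, y, y, c, m)
Total nodes = 4 + 3 + 4 + 0 + 2 + 4 + 5 + 3 + 7 + 7 = 39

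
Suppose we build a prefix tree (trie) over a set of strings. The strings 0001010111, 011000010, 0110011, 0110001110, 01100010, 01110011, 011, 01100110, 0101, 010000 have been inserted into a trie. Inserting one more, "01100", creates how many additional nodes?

0

Every character of "01100" already lies on an existing path (it is a prefix of some stored word).
No new nodes are needed: 0.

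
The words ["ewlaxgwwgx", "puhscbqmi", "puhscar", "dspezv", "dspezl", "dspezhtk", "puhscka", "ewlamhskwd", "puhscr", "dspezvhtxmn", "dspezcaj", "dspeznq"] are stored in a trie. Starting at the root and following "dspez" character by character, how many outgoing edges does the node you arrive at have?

The children of the "dspez" node are the distinct next characters among strings starting with "dspez".
Distinct next characters after "dspez": c, h, l, n, v.
That node has 5 child edges.

5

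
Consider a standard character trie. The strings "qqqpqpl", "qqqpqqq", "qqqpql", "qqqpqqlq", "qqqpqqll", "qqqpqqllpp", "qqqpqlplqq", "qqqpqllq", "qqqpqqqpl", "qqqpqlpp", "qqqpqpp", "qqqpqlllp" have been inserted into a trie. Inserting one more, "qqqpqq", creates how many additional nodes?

0

"qqqpqq" is already a full path in the trie; only an end-marker is added.
No new nodes are needed: 0.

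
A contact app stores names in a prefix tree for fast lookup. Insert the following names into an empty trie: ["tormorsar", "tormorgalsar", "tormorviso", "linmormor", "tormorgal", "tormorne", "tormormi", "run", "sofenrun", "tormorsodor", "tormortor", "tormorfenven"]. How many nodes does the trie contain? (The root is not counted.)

56

Insert word by word; a character creates a node only if that edge doesn't already exist:
  "tormorsar" → 9 new (t, o, r, m, o, r, s, a, r)
  "tormorgalsar" → prefix "tormor" already present; 6 new (g, a, l, s, a, r)
  "tormorviso" → prefix "tormor" already present; 4 new (v, i, s, o)
  "linmormor" → 9 new (l, i, n, m, o, r, m, o, r)
  "tormorgal" → prefix "tormorgal" already present; 0 new (none)
  "tormorne" → prefix "tormor" already present; 2 new (n, e)
  "tormormi" → prefix "tormor" already present; 2 new (m, i)
  "run" → 3 new (r, u, n)
  "sofenrun" → 8 new (s, o, f, e, n, r, u, n)
  "tormorsodor" → prefix "tormors" already present; 4 new (o, d, o, r)
  "tormortor" → prefix "tormor" already present; 3 new (t, o, r)
  "tormorfenven" → prefix "tormor" already present; 6 new (f, e, n, v, e, n)
Total nodes = 9 + 6 + 4 + 9 + 0 + 2 + 2 + 3 + 8 + 4 + 3 + 6 = 56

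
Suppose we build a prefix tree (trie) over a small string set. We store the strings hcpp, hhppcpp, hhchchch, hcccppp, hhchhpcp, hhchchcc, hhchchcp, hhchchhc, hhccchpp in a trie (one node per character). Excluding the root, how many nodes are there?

34

Trie structure (* marks end of a word):
(root)
└─ h
   ├─ c
   │  ├─ c
   │  │  └─ c
   │  │     └─ p
   │  │        └─ p
   │  │           └─ p *
   │  └─ p
   │     └─ p *
   └─ h
      ├─ c
      │  ├─ c
      │  │  └─ c
      │  │     └─ h
      │  │        └─ p
      │  │           └─ p *
      │  └─ h
      │     ├─ c
      │     │  └─ h
      │     │     ├─ c
      │     │     │  ├─ c *
      │     │     │  ├─ h *
      │     │     │  └─ p *
      │     │     └─ h
      │     │        └─ c *
      │     └─ h
      │        └─ p
      │           └─ c
      │              └─ p *
      └─ p
         └─ p
            └─ c
               └─ p
                  └─ p *
Counting every labelled node above: 34.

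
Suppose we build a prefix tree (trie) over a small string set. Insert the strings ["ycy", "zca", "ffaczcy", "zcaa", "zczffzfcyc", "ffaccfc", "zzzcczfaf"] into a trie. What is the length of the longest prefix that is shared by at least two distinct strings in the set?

Equivalently: take the maximum, over all pairs, of their longest common prefix length.
"ffaccfc" and "ffaczcy" agree on "ffac" (4 characters) before diverging; nothing deeper is shared.
Longest shared-prefix length: 4

4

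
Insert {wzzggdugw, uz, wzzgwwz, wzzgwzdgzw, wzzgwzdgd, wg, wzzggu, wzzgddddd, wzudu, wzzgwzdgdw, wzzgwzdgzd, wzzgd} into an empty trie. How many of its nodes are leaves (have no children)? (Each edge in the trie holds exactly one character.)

10

Leaves are exactly the stored words that no other stored word extends.
Those words: "uz", "wg", "wzudu", "wzzgddddd", "wzzggdugw", "wzzggu", "wzzgwwz", "wzzgwzdgdw", "wzzgwzdgzd", "wzzgwzdgzw"
Leaf count: 10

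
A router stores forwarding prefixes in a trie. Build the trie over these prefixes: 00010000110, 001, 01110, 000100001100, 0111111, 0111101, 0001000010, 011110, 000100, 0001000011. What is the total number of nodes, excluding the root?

Trie structure (* marks end of a word):
(root)
└─ 0
   ├─ 0
   │  ├─ 0
   │  │  └─ 1
   │  │     └─ 0
   │  │        └─ 0 *
   │  │           └─ 0
   │  │              └─ 0
   │  │                 └─ 1
   │  │                    ├─ 0 *
   │  │                    └─ 1 *
   │  │                       └─ 0 *
   │  │                          └─ 0 *
   │  └─ 1 *
   └─ 1
      └─ 1
         └─ 1
            ├─ 0 *
            └─ 1
               ├─ 0 *
               │  └─ 1 *
               └─ 1
                  └─ 1 *
Counting every labelled node above: 23.

23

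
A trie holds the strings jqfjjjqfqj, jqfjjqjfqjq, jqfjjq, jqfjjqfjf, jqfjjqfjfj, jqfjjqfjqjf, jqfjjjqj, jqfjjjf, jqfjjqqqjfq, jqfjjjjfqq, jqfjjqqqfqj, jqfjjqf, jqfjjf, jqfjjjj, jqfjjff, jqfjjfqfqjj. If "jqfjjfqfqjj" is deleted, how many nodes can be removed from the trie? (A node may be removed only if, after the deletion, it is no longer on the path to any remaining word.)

Walk "jqfjjfqfqjj" from the leaf back toward the root, removing each node that no remaining word uses.
The suffix "qfqjj" (5 nodes) is used only by "jqfjjfqfqjj"; the node for "jqfjjf" still has the child "f", so pruning stops there.
Nodes removed: 5

5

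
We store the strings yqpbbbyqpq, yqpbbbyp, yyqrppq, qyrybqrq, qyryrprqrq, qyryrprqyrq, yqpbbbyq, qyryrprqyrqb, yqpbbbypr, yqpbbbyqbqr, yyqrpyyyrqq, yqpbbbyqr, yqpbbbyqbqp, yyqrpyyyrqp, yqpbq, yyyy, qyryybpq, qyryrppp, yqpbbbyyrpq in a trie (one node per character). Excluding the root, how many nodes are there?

61

For each word, the new-node count is its length minus the longest prefix already in the trie:
  "yqpbbbyqpq" → 10 new (y, q, p, b, b, b, y, q, p, q)
  "yqpbbbyp" → prefix "yqpbbby" already present; 1 new (p)
  "yyqrppq" → prefix "y" already present; 6 new (y, q, r, p, p, q)
  "qyrybqrq" → 8 new (q, y, r, y, b, q, r, q)
  "qyryrprqrq" → prefix "qyry" already present; 6 new (r, p, r, q, r, q)
  "qyryrprqyrq" → prefix "qyryrprq" already present; 3 new (y, r, q)
  "yqpbbbyq" → prefix "yqpbbbyq" already present; 0 new (none)
  "qyryrprqyrqb" → prefix "qyryrprqyrq" already present; 1 new (b)
  "yqpbbbypr" → prefix "yqpbbbyp" already present; 1 new (r)
  "yqpbbbyqbqr" → prefix "yqpbbbyq" already present; 3 new (b, q, r)
  "yyqrpyyyrqq" → prefix "yyqrp" already present; 6 new (y, y, y, r, q, q)
  "yqpbbbyqr" → prefix "yqpbbbyq" already present; 1 new (r)
  "yqpbbbyqbqp" → prefix "yqpbbbyqbq" already present; 1 new (p)
  "yyqrpyyyrqp" → prefix "yyqrpyyyrq" already present; 1 new (p)
  "yqpbq" → prefix "yqpb" already present; 1 new (q)
  "yyyy" → prefix "yy" already present; 2 new (y, y)
  "qyryybpq" → prefix "qyry" already present; 4 new (y, b, p, q)
  "qyryrppp" → prefix "qyryrp" already present; 2 new (p, p)
  "yqpbbbyyrpq" → prefix "yqpbbby" already present; 4 new (y, r, p, q)
Total nodes = 10 + 1 + 6 + 8 + 6 + 3 + 0 + 1 + 1 + 3 + 6 + 1 + 1 + 1 + 1 + 2 + 4 + 2 + 4 = 61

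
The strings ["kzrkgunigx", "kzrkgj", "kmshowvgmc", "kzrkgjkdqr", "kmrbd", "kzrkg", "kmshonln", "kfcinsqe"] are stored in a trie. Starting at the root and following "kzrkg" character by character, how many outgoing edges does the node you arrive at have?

Follow the path "kzrkg" to its node, then look at its outgoing edges.
Distinct next characters after "kzrkg": j, u.
That node has 2 child edges.

2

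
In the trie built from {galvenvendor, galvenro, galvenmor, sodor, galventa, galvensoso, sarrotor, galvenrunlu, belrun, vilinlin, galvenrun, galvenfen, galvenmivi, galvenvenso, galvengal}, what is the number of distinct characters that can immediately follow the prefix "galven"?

7

The children of the "galven" node are the distinct next characters among strings starting with "galven".
Characters that immediately follow "galven" among the stored strings: {f, g, m, r, s, t, v}.
That node has 7 child edges.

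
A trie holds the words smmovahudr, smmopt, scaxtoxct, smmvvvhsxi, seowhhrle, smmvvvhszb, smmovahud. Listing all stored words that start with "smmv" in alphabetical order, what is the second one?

smmvvvhszb

Filter for "smmv…" and sort: "smmvvvhsxi", "smmvvvhszb"
The 2nd is smmvvvhszb.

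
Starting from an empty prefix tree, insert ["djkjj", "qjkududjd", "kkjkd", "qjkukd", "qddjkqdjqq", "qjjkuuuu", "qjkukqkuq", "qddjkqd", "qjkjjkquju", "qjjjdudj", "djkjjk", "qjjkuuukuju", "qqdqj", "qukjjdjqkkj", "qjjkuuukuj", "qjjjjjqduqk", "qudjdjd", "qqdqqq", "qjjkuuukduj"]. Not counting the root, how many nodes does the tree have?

88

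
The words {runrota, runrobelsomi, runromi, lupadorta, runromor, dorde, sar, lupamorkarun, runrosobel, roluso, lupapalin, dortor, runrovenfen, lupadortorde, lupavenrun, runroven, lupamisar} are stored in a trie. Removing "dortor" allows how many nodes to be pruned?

After clearing the end-marker at "dortor", prune upward until reaching a node still needed by another word.
The suffix "tor" (3 nodes) is used only by "dortor"; the node for "dor" still has the child "d", so pruning stops there.
Nodes removed: 3

3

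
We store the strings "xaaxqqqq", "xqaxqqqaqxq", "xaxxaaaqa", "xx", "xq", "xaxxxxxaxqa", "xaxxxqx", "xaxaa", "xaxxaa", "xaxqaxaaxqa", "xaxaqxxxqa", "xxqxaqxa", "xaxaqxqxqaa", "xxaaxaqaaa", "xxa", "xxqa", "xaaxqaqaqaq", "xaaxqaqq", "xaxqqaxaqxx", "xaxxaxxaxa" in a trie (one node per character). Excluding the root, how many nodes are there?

90

For each word, the new-node count is its length minus the longest prefix already in the trie:
  "xaaxqqqq" → 8 new (x, a, a, x, q, q, q, q)
  "xqaxqqqaqxq" → prefix "x" already present; 10 new (q, a, x, q, q, q, a, q, x, q)
  "xaxxaaaqa" → prefix "xa" already present; 7 new (x, x, a, a, a, q, a)
  "xx" → prefix "x" already present; 1 new (x)
  "xq" → prefix "xq" already present; 0 new (none)
  "xaxxxxxaxqa" → prefix "xaxx" already present; 7 new (x, x, x, a, x, q, a)
  "xaxxxqx" → prefix "xaxxx" already present; 2 new (q, x)
  "xaxaa" → prefix "xax" already present; 2 new (a, a)
  "xaxxaa" → prefix "xaxxaa" already present; 0 new (none)
  "xaxqaxaaxqa" → prefix "xax" already present; 8 new (q, a, x, a, a, x, q, a)
  "xaxaqxxxqa" → prefix "xaxa" already present; 6 new (q, x, x, x, q, a)
  "xxqxaqxa" → prefix "xx" already present; 6 new (q, x, a, q, x, a)
  "xaxaqxqxqaa" → prefix "xaxaqx" already present; 5 new (q, x, q, a, a)
  "xxaaxaqaaa" → prefix "xx" already present; 8 new (a, a, x, a, q, a, a, a)
  "xxa" → prefix "xxa" already present; 0 new (none)
  "xxqa" → prefix "xxq" already present; 1 new (a)
  "xaaxqaqaqaq" → prefix "xaaxq" already present; 6 new (a, q, a, q, a, q)
  "xaaxqaqq" → prefix "xaaxqaq" already present; 1 new (q)
  "xaxqqaxaqxx" → prefix "xaxq" already present; 7 new (q, a, x, a, q, x, x)
  "xaxxaxxaxa" → prefix "xaxxa" already present; 5 new (x, x, a, x, a)
Total nodes = 8 + 10 + 7 + 1 + 0 + 7 + 2 + 2 + 0 + 8 + 6 + 6 + 5 + 8 + 0 + 1 + 6 + 1 + 7 + 5 = 90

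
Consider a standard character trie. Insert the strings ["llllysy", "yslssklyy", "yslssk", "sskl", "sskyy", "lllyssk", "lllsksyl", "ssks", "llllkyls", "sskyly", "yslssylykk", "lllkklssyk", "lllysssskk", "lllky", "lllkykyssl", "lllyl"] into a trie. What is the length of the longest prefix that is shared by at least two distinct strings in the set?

6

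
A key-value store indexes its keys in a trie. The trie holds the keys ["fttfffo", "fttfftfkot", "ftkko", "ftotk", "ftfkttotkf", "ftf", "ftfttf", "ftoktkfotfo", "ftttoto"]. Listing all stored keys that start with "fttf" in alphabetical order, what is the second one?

fttfftfkot

Words with prefix "fttf", in lexicographic order: "fttfffo", "fttfftfkot"
Position 2: fttfftfkot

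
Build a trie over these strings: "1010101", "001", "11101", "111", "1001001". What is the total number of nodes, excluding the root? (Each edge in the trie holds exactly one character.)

Insert word by word; a character creates a node only if that edge doesn't already exist:
  "1010101" → 7 new (1, 0, 1, 0, 1, 0, 1)
  "001" → 3 new (0, 0, 1)
  "11101" → prefix "1" already present; 4 new (1, 1, 0, 1)
  "111" → prefix "111" already present; 0 new (none)
  "1001001" → prefix "10" already present; 5 new (0, 1, 0, 0, 1)
Total nodes = 7 + 3 + 4 + 0 + 5 = 19

19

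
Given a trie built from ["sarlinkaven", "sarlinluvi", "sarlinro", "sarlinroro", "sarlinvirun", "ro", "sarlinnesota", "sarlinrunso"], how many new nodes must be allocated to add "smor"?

3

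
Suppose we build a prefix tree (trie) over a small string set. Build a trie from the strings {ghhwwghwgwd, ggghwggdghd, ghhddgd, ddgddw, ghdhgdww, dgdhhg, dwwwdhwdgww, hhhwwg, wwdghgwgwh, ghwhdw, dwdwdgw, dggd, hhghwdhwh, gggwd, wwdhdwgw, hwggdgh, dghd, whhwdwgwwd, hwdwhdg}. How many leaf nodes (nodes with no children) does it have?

A leaf is a node with no children — equivalently, the end of a word that is not a proper prefix of any other stored word.
Those words: "ddgddw", "dgdhhg", "dggd", "dghd", "dwdwdgw", "dwwwdhwdgww", "ggghwggdghd", "gggwd", "ghdhgdww", "ghhddgd", "ghhwwghwgwd", "ghwhdw", "hhghwdhwh", "hhhwwg", "hwdwhdg", "hwggdgh", "whhwdwgwwd", "wwdghgwgwh", "wwdhdwgw"
Leaf count: 19

19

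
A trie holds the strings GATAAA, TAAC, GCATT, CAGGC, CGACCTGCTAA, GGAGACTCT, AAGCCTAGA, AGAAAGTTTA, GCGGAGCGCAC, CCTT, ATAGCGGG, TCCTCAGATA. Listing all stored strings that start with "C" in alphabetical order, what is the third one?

Words with prefix "C", in lexicographic order: "CAGGC", "CCTT", "CGACCTGCTAA"
The 3rd is CGACCTGCTAA.

CGACCTGCTAA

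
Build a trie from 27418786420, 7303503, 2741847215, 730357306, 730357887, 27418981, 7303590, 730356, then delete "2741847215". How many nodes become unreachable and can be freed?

After clearing the end-marker at "2741847215", prune upward until reaching a node still needed by another word.
The suffix "47215" (5 nodes) is used only by "2741847215"; the node for "27418" still has the child "7", so pruning stops there.
Nodes removed: 5

5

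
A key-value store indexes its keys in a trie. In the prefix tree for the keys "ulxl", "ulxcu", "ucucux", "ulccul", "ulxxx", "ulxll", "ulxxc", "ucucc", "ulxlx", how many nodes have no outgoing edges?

A leaf is a node with no children — equivalently, the end of a word that is not a proper prefix of any other stored word.
Those words: "ucucc", "ucucux", "ulccul", "ulxcu", "ulxll", "ulxlx", "ulxxc", "ulxxx"
Leaf count: 8

8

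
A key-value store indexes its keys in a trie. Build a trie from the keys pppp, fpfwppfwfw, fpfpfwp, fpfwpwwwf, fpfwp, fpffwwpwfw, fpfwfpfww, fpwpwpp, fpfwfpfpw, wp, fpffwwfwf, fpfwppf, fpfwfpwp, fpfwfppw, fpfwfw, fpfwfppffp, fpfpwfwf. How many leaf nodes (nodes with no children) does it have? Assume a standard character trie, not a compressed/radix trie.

15

Leaves are exactly the stored words that no other stored word extends.
Those words: "fpffwwfwf", "fpffwwpwfw", "fpfpfwp", "fpfpwfwf", "fpfwfpfpw", "fpfwfpfww", "fpfwfppffp", "fpfwfppw", "fpfwfpwp", "fpfwfw", "fpfwppfwfw", "fpfwpwwwf", "fpwpwpp", "pppp", "wp"
Leaf count: 15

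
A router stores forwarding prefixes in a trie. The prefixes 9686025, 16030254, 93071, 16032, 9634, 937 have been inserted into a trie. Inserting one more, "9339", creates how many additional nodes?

Walking "9339" from the root, the first 2 characters ("93") follow existing edges; "3" is the first miss.
New nodes needed: |"9339"| − 2 = 4 − 2 = 2.

2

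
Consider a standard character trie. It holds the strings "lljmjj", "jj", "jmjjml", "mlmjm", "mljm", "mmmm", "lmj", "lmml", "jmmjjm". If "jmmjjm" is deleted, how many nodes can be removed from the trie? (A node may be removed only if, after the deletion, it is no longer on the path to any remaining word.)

Walk "jmmjjm" from the leaf back toward the root, removing each node that no remaining word uses.
The suffix "mjjm" (4 nodes) is used only by "jmmjjm"; the node for "jm" still has the child "j", so pruning stops there.
Nodes removed: 4

4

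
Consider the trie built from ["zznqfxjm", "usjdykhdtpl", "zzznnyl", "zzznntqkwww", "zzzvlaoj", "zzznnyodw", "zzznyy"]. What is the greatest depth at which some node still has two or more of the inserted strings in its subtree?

The deepest shared node is where two words last agree before diverging.
e.g. "zzznnyl" and "zzznnyodw" share the prefix "zzznny" of length 6; no pair shares a longer one.
Longest shared-prefix length: 6

6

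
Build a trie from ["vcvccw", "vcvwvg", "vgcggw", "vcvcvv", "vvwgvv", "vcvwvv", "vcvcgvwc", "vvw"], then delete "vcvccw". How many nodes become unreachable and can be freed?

2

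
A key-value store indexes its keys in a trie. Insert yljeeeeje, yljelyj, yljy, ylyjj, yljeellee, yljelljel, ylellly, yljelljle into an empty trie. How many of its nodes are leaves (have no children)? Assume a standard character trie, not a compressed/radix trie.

8

A leaf is a node with no children — equivalently, the end of a word that is not a proper prefix of any other stored word.
Those words: "ylellly", "yljeeeeje", "yljeellee", "yljelljel", "yljelljle", "yljelyj", "yljy", "ylyjj"
Leaf count: 8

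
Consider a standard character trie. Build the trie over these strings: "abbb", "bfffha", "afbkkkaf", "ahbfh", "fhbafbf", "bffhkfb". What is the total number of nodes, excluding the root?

32

Count nodes per top-level branch (shared prefixes stored once):
  'a'-branch (abbb, afbkkkaf, ahbfh): 15 nodes
  'b'-branch (bfffha, bffhkfb): 10 nodes
  'f'-branch (fhbafbf): 7 nodes
Sum: 32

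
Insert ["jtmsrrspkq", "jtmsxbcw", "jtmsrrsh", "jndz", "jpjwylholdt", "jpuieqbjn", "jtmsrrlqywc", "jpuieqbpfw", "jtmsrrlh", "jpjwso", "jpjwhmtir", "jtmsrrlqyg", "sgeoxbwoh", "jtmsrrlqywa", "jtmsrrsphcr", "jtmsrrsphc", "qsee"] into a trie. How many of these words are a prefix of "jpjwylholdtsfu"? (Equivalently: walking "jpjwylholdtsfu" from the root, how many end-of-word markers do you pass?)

1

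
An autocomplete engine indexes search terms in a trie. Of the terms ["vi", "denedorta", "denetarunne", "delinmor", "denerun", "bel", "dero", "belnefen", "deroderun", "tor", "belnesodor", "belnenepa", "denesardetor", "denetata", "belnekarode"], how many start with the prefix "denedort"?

1

Walk to "denedort"; the words in its subtree are exactly those with that prefix.
Words under "denedort": denedorta
Count: 1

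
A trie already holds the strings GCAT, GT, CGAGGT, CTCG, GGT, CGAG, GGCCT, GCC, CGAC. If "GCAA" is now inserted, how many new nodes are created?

1

"GCA" is already a path in the trie; the remaining "A" must be added.
Each of the 1 remaining characters creates one node.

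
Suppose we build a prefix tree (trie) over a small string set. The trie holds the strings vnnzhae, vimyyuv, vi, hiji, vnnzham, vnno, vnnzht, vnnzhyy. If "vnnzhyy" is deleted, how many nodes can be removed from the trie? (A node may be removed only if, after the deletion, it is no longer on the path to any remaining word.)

2

A node on "vnnzhyy"'s path can go only if nothing else ends at it or branches off below it.
The suffix "yy" (2 nodes) is used only by "vnnzhyy"; the node for "vnnzh" still has the child "a", so pruning stops there.
Nodes removed: 2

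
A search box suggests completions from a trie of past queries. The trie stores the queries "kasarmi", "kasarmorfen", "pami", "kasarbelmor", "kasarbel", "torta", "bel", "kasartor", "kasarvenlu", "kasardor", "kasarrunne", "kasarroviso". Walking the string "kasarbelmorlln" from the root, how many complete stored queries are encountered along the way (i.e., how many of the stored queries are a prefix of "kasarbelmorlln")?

2

Traverse "kasarbelmorlln" character by character; count nodes along the way that are marked as word ends.
Prefixes of the query that are stored words: "kasarbel", "kasarbelmor"
Count: 2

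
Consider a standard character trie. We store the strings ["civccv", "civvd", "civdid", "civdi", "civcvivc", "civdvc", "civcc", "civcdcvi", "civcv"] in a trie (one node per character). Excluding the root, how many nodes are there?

Trie structure (* marks end of a word):
(root)
└─ c
   └─ i
      └─ v
         ├─ c
         │  ├─ c *
         │  │  └─ v *
         │  ├─ d
         │  │  └─ c
         │  │     └─ v
         │  │        └─ i *
         │  └─ v *
         │     └─ i
         │        └─ v
         │           └─ c *
         ├─ d
         │  ├─ i *
         │  │  └─ d *
         │  └─ v
         │     └─ c *
         └─ v
            └─ d *
Counting every labelled node above: 21.

21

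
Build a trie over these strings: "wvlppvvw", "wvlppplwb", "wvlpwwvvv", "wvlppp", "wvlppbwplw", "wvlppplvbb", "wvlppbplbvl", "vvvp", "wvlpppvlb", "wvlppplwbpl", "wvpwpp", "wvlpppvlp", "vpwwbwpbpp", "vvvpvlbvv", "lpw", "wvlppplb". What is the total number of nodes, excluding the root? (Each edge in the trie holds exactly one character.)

For each word, the new-node count is its length minus the longest prefix already in the trie:
  "wvlppvvw" → 8 new (w, v, l, p, p, v, v, w)
  "wvlppplwb" → prefix "wvlpp" already present; 4 new (p, l, w, b)
  "wvlpwwvvv" → prefix "wvlp" already present; 5 new (w, w, v, v, v)
  "wvlppp" → prefix "wvlppp" already present; 0 new (none)
  "wvlppbwplw" → prefix "wvlpp" already present; 5 new (b, w, p, l, w)
  "wvlppplvbb" → prefix "wvlpppl" already present; 3 new (v, b, b)
  "wvlppbplbvl" → prefix "wvlppb" already present; 5 new (p, l, b, v, l)
  "vvvp" → 4 new (v, v, v, p)
  "wvlpppvlb" → prefix "wvlppp" already present; 3 new (v, l, b)
  "wvlppplwbpl" → prefix "wvlppplwb" already present; 2 new (p, l)
  "wvpwpp" → prefix "wv" already present; 4 new (p, w, p, p)
  "wvlpppvlp" → prefix "wvlpppvl" already present; 1 new (p)
  "vpwwbwpbpp" → prefix "v" already present; 9 new (p, w, w, b, w, p, b, p, p)
  "vvvpvlbvv" → prefix "vvvp" already present; 5 new (v, l, b, v, v)
  "lpw" → 3 new (l, p, w)
  "wvlppplb" → prefix "wvlpppl" already present; 1 new (b)
Total nodes = 8 + 4 + 5 + 0 + 5 + 3 + 5 + 4 + 3 + 2 + 4 + 1 + 9 + 5 + 3 + 1 = 62

62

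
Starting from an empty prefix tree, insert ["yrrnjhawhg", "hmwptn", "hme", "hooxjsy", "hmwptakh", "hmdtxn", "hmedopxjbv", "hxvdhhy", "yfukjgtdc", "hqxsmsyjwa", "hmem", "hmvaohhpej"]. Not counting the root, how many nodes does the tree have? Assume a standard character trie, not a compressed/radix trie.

69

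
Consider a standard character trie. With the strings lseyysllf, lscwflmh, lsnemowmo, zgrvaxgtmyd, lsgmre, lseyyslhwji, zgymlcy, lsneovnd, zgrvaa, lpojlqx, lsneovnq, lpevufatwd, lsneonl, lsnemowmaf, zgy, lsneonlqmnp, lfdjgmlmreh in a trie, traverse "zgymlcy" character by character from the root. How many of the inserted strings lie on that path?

Walk "zgymlcy" from the root; an end-of-word marker is hit whenever a stored word is a prefix of "zgymlcy".
Prefixes of the query that are stored words: "zgy", "zgymlcy"
Count: 2

2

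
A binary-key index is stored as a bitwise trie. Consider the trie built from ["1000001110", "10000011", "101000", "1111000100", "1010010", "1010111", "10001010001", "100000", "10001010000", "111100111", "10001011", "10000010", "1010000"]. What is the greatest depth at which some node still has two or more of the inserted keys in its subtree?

10

Equivalently: take the maximum, over all pairs, of their longest common prefix length.
e.g. "10001010000" and "10001010001" share the prefix "1000101000" of length 10; no pair shares a longer one.
Longest shared-prefix length: 10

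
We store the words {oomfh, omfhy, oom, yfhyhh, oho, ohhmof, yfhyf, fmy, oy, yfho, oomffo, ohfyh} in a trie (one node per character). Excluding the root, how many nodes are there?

32

Trace insertions, counting only characters that open a new branch:
  "oomfh" → 5 new (o, o, m, f, h)
  "omfhy" → prefix "o" already present; 4 new (m, f, h, y)
  "oom" → prefix "oom" already present; 0 new (none)
  "yfhyhh" → 6 new (y, f, h, y, h, h)
  "oho" → prefix "o" already present; 2 new (h, o)
  "ohhmof" → prefix "oh" already present; 4 new (h, m, o, f)
  "yfhyf" → prefix "yfhy" already present; 1 new (f)
  "fmy" → 3 new (f, m, y)
  "oy" → prefix "o" already present; 1 new (y)
  "yfho" → prefix "yfh" already present; 1 new (o)
  "oomffo" → prefix "oomf" already present; 2 new (f, o)
  "ohfyh" → prefix "oh" already present; 3 new (f, y, h)
Total nodes = 5 + 4 + 0 + 6 + 2 + 4 + 1 + 3 + 1 + 1 + 2 + 3 = 32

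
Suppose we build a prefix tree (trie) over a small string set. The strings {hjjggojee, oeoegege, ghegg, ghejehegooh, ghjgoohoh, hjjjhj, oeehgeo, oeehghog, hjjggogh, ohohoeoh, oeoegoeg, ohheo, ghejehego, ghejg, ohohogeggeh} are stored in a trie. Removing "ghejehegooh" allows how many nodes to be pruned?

2

Walk "ghejehegooh" from the leaf back toward the root, removing each node that no remaining word uses.
The suffix "oh" (2 nodes) is used only by "ghejehegooh"; "ghejehego" is itself a stored word, so pruning stops there.
Nodes removed: 2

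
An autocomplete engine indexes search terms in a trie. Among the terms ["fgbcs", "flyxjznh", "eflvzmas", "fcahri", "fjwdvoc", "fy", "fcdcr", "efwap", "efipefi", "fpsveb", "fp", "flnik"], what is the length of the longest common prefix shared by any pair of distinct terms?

The deepest shared node is where two words last agree before diverging.
"efipefi" and "eflvzmas" agree on "ef" (2 characters) before diverging; nothing deeper is shared.
Longest shared-prefix length: 2

2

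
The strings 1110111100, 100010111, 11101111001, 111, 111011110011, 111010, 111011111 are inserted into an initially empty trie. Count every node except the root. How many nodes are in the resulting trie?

Trace insertions, counting only characters that open a new branch:
  "1110111100" → 10 new (1, 1, 1, 0, 1, 1, 1, 1, 0, 0)
  "100010111" → prefix "1" already present; 8 new (0, 0, 0, 1, 0, 1, 1, 1)
  "11101111001" → prefix "1110111100" already present; 1 new (1)
  "111" → prefix "111" already present; 0 new (none)
  "111011110011" → prefix "11101111001" already present; 1 new (1)
  "111010" → prefix "11101" already present; 1 new (0)
  "111011111" → prefix "11101111" already present; 1 new (1)
Total nodes = 10 + 8 + 1 + 0 + 1 + 1 + 1 = 22

22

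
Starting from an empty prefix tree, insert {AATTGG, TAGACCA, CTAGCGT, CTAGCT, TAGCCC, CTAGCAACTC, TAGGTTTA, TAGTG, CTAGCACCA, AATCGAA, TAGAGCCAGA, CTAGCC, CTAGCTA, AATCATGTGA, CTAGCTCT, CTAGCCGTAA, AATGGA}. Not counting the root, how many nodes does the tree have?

66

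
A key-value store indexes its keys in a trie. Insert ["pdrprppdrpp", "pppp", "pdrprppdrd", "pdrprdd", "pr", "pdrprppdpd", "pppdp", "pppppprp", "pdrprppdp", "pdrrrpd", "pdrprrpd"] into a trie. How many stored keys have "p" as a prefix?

11

Filter for entries beginning with "p":
Matches: "pdrprdd", "pdrprppdp", "pdrprppdpd", "pdrprppdrd", "pdrprppdrpp", "pdrprrpd", "pdrrrpd", "pppdp", "pppp", "pppppprp", "pr"
Count: 11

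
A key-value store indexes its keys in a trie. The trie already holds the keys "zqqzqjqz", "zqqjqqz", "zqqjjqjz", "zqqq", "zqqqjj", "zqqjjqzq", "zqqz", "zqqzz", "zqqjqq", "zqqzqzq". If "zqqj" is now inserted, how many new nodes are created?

0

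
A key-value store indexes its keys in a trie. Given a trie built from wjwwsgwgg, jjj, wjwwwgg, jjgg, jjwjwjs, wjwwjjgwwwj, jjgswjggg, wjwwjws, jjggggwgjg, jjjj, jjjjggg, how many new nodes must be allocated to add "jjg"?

0

Every character of "jjg" already lies on an existing path (it is a prefix of some stored word).
No new nodes are needed: 0.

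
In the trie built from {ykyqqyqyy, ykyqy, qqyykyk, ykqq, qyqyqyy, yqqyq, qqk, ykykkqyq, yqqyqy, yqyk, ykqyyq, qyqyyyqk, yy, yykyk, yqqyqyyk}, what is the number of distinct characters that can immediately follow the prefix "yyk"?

1

Follow the path "yyk" to its node, then look at its outgoing edges.
Characters that immediately follow "yyk" among the stored strings: {y}.
That node has 1 child edge.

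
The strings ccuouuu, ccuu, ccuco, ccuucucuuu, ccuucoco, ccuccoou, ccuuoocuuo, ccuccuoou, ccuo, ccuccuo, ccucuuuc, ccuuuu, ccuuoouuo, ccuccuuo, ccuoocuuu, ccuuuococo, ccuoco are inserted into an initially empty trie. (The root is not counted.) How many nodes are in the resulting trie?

56

Count nodes per top-level branch (shared prefixes stored once):
  'c'-branch (ccuccoou, ccuccuo, ccuccuoou, ccuccuuo, ccuco, ccucuuuc, ccuo, ccuoco, ccuoocuuu, ccuouuu, ccuu, ccuucoco, ccuucucuuu, ccuuoocuuo, ccuuoouuo, ccuuuococo, ccuuuu): 56 nodes
Sum: 56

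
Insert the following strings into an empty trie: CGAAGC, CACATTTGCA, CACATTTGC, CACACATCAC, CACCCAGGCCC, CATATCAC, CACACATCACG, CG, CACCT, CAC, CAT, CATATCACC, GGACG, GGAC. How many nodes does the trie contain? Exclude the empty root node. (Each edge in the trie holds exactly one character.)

Trace insertions, counting only characters that open a new branch:
  "CGAAGC" → 6 new (C, G, A, A, G, C)
  "CACATTTGCA" → prefix "C" already present; 9 new (A, C, A, T, T, T, G, C, A)
  "CACATTTGC" → prefix "CACATTTGC" already present; 0 new (none)
  "CACACATCAC" → prefix "CACA" already present; 6 new (C, A, T, C, A, C)
  "CACCCAGGCCC" → prefix "CAC" already present; 8 new (C, C, A, G, G, C, C, C)
  "CATATCAC" → prefix "CA" already present; 6 new (T, A, T, C, A, C)
  "CACACATCACG" → prefix "CACACATCAC" already present; 1 new (G)
  "CG" → prefix "CG" already present; 0 new (none)
  "CACCT" → prefix "CACC" already present; 1 new (T)
  "CAC" → prefix "CAC" already present; 0 new (none)
  "CAT" → prefix "CAT" already present; 0 new (none)
  "CATATCACC" → prefix "CATATCAC" already present; 1 new (C)
  "GGACG" → 5 new (G, G, A, C, G)
  "GGAC" → prefix "GGAC" already present; 0 new (none)
Total nodes = 6 + 9 + 0 + 6 + 8 + 6 + 1 + 0 + 1 + 0 + 0 + 1 + 5 + 0 = 43

43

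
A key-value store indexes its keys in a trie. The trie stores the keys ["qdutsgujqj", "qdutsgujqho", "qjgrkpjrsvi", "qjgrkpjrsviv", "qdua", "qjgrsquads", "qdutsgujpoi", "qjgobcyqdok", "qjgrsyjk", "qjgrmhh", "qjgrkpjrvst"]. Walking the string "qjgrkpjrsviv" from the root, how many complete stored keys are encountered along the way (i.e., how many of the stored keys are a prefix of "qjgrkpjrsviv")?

2

Traverse "qjgrkpjrsviv" character by character; count nodes along the way that are marked as word ends.
Prefixes of the query that are stored words: "qjgrkpjrsvi", "qjgrkpjrsviv"
Count: 2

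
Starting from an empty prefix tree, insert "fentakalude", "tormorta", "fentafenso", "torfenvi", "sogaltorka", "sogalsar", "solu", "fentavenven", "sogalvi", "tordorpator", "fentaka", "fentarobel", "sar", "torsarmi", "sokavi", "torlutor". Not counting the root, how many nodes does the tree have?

Insert word by word; a character creates a node only if that edge doesn't already exist:
  "fentakalude" → 11 new (f, e, n, t, a, k, a, l, u, d, e)
  "tormorta" → 8 new (t, o, r, m, o, r, t, a)
  "fentafenso" → prefix "fenta" already present; 5 new (f, e, n, s, o)
  "torfenvi" → prefix "tor" already present; 5 new (f, e, n, v, i)
  "sogaltorka" → 10 new (s, o, g, a, l, t, o, r, k, a)
  "sogalsar" → prefix "sogal" already present; 3 new (s, a, r)
  "solu" → prefix "so" already present; 2 new (l, u)
  "fentavenven" → prefix "fenta" already present; 6 new (v, e, n, v, e, n)
  "sogalvi" → prefix "sogal" already present; 2 new (v, i)
  "tordorpator" → prefix "tor" already present; 8 new (d, o, r, p, a, t, o, r)
  "fentaka" → prefix "fentaka" already present; 0 new (none)
  "fentarobel" → prefix "fenta" already present; 5 new (r, o, b, e, l)
  "sar" → prefix "s" already present; 2 new (a, r)
  "torsarmi" → prefix "tor" already present; 5 new (s, a, r, m, i)
  "sokavi" → prefix "so" already present; 4 new (k, a, v, i)
  "torlutor" → prefix "tor" already present; 5 new (l, u, t, o, r)
Total nodes = 11 + 8 + 5 + 5 + 10 + 3 + 2 + 6 + 2 + 8 + 0 + 5 + 2 + 5 + 4 + 5 = 81

81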